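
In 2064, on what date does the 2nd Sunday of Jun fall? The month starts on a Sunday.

Jun 8, 2064

Jun 2064 begins on a Sunday, so the first Sunday is Jun 1.
The 2nd Sunday is 1 weeks later: 1 + 7 = 8.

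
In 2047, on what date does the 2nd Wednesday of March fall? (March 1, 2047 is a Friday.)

2047-03-13

March 2047 begins on a Friday, so the first Wednesday is March 6 (5 days later).
The 2nd Wednesday is 1 weeks later: 6 + 7 = 13.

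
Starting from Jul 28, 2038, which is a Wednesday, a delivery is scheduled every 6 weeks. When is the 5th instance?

The 5th occurrence is 4 intervals after the first: 4 × 42 = 168 days after Jul 28, 2038.
Jul has 31 days — 3 days to the end of Jul leaves 165.
Aug has 31 days (134 left).
Sep has 30 days (104 left).
Oct has 31 days (73 left).
Nov has 30 days (43 left).
Dec has 31 days (12 left).
12 days into Jan → Jan 12, 2039.

Jan 12, 2039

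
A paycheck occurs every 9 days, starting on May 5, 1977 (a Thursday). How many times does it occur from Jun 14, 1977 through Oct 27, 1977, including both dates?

Occurrences land 9·i days after May 5, 1977 for i = 0, 1, 2, …
Jun 14, 1977 is 40 days after the start; 40 ÷ 9 = 4 remainder 4; since the remainder is 4, round up to i = 5. First occurrence in the window: #6 on Jun 19, 1977 (5×9 = 45 days in).
Oct 27, 1977 is 175 days after the start; 175 ÷ 9 = 19 remainder 4. Last occurrence in the window: #20 on Oct 23, 1977.
Occurrences #6 through #20: 15 in total.

15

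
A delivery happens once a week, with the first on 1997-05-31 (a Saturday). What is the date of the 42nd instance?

1998-03-14

The 42nd occurrence is 41 intervals after the first: 41 × 7 = 287 days after 1997-05-31.
May has 31 days — 0 days to the end of May leaves 287.
June has 30 days (257 left).
July has 31 days (226 left).
August has 31 days (195 left).
September has 30 days (165 left).
October has 31 days (134 left).
November has 30 days (104 left).
December has 31 days (73 left).
January has 31 days (42 left).
February has 28 days (14 left).
14 days into March → 1998-03-14.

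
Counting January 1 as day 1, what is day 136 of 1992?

January has 31 days (136 − 31 = 105 remain).
February has 29 days (105 − 29 = 76 remain).
March has 31 days (76 − 31 = 45 remain).
April has 30 days (45 − 30 = 15 remain).
15 into May → May 15.

1992-05-15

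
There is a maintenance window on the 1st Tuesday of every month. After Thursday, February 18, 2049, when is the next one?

March 2, 2049

February 2049 starts on a Monday, so its 1st Tuesday is February 2, 2049 (1 day in).
That is not after February 18, 2049, so look at March 2049.
March 2049 starts on a Monday, so its 1st Tuesday is March 2, 2049 (1 day in).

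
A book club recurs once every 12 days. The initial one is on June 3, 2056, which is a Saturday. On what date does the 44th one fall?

The 44th occurrence is 43 intervals after the first: 43 × 12 = 516 days after June 3, 2056.
June has 30 days — 27 days to the end of June leaves 489.
From end of June to end of 2056 is 184 days (305 left).
January has 31 days (274 left).
February has 28 days (246 left).
March has 31 days (215 left).
April has 30 days (185 left).
May has 31 days (154 left).
June has 30 days (124 left).
July has 31 days (93 left).
August has 31 days (62 left).
September has 30 days (32 left).
October has 31 days (1 left).
1 day into November → November 1, 2057.

November 1, 2057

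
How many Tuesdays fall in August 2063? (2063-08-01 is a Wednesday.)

2063-08-01 is a Wednesday; the first Tuesday on or after it is 2063-08-07 (6 days later).
From 2063-08-07 to 2063-08-31 is 31 − 7 = 24 days.
24 ÷ 7 = 3 full weeks with remainder 3, so 3 more Tuesdays after the first → 4.

4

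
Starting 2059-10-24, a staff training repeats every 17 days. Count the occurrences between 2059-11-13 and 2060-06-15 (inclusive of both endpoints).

Occurrences land 17·i days after 2059-10-24 for i = 0, 1, 2, …
2059-11-13 is 20 days after the start; 20 ÷ 17 = 1 remainder 3; since the remainder is 3, round up to i = 2. First occurrence in the window: #3 on 2059-11-27 (2×17 = 34 days in).
2060-06-15 is 235 days after the start; 235 ÷ 17 = 13 remainder 14. Last occurrence in the window: #14 on 2060-06-01.
Occurrences #3 through #14: 12 in total.

12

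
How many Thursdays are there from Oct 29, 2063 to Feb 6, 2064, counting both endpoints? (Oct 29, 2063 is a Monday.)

14

Oct 29, 2063 is a Monday; the first Thursday on or after it is Nov 1, 2063 (3 days later).
From Nov 1, 2063 to Feb 6, 2064: 29 + 31 + 31 + 6 = 97 days (rest of Nov, Dec, Jan, Feb).
97 ÷ 7 = 13 full weeks with remainder 6, so 13 more Thursdays after the first → 14.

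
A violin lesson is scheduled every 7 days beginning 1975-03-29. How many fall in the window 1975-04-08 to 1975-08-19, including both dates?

Occurrences land 7·i days after 1975-03-29 for i = 0, 1, 2, …
1975-04-08 is 10 days after the start; 10 ÷ 7 = 1 remainder 3; since the remainder is 3, round up to i = 2. First occurrence in the window: #3 on 1975-04-12 (2×7 = 14 days in).
1975-08-19 is 143 days after the start; 143 ÷ 7 = 20 remainder 3. Last occurrence in the window: #21 on 1975-08-16.
Occurrences #3 through #21: 19 in total.

19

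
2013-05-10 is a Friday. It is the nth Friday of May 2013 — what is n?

Day 10 falls in week ⌈10/7⌉ of the month.
Days 1–7 hold the 1st Friday, 8–14 the 2nd, 15–21 the 3rd, 22–28 the 4th, 29–31 the 5th.
10 is in the range for the 2nd.

2nd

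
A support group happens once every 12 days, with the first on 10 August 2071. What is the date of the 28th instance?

The 28th occurrence is 27 intervals after the first: 27 × 12 = 324 days after 10 August 2071.
August has 31 days — 21 days to the end of August leaves 303.
September has 30 days (273 left).
October has 31 days (242 left).
November has 30 days (212 left).
December has 31 days (181 left).
January has 31 days (150 left).
February has 29 days (121 left).
March has 31 days (90 left).
April has 30 days (60 left).
May has 31 days (29 left).
29 days into June → 29 June 2072.

29 June 2072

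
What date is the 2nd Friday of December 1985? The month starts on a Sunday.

1985-12-13

December 1985 begins on a Sunday, so the first Friday is December 6 (5 days later).
The 2nd Friday is 1 weeks later: 6 + 7 = 13.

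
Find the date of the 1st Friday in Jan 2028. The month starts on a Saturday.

Jan 7, 2028

Jan 2028 begins on a Saturday, so the first Friday is Jan 7 (6 days later).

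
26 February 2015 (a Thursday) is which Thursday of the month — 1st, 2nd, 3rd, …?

4th

Day 26 falls in week ⌈26/7⌉ of the month.
Days 1–7 hold the 1st Thursday, 8–14 the 2nd, 15–21 the 3rd, 22–28 the 4th, 29–31 the 5th.
26 is in the range for the 4th.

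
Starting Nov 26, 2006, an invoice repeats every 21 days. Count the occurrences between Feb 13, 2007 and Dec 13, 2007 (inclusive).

Occurrences land 21·i days after Nov 26, 2006 for i = 0, 1, 2, …
Feb 13, 2007 is 79 days after the start; 79 ÷ 21 = 3 remainder 16; since the remainder is 16, round up to i = 4. First occurrence in the window: #5 on Feb 18, 2007 (4×21 = 84 days in).
Dec 13, 2007 is 382 days after the start; 382 ÷ 21 = 18 remainder 4. Last occurrence in the window: #19 on Dec 9, 2007.
Occurrences #5 through #19: 15 in total.

15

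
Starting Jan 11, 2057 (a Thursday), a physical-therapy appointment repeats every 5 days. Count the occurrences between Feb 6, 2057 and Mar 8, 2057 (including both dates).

Occurrences land 5·i days after Jan 11, 2057 for i = 0, 1, 2, …
Feb 6, 2057 is 26 days after the start; 26 ÷ 5 = 5 remainder 1; since the remainder is 1, round up to i = 6. First occurrence in the window: #7 on Feb 10, 2057 (6×5 = 30 days in).
Mar 8, 2057 is 56 days after the start; 56 ÷ 5 = 11 remainder 1. Last occurrence in the window: #12 on Mar 7, 2057.
Occurrences #7 through #12: 6 in total.

6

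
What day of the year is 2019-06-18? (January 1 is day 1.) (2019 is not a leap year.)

Days in months before June: 31 + 28 + 31 + 30 + 31 = 151.
Plus 18 days into June → day 169.

169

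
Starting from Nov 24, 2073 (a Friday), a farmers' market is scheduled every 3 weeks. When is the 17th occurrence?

Oct 26, 2074

The 17th occurrence is 16 intervals after the first: 16 × 21 = 336 days after Nov 24, 2073.
Nov has 30 days — 6 days to the end of Nov leaves 330.
Dec has 31 days (299 left).
Jan has 31 days (268 left).
Feb has 28 days (240 left).
Mar has 31 days (209 left).
Apr has 30 days (179 left).
May has 31 days (148 left).
Jun has 30 days (118 left).
Jul has 31 days (87 left).
Aug has 31 days (56 left).
Sep has 30 days (26 left).
26 days into Oct → Oct 26, 2074.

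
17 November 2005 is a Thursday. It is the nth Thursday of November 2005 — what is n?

Day 17 falls in week ⌈17/7⌉ of the month.
Days 1–7 hold the 1st Thursday, 8–14 the 2nd, 15–21 the 3rd, 22–28 the 4th, 29–31 the 5th.
17 is in the range for the 3rd.

3rd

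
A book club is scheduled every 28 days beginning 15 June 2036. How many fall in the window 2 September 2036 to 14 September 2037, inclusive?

Occurrences land 28·i days after 15 June 2036 for i = 0, 1, 2, …
2 September 2036 is 79 days after the start; 79 ÷ 28 = 2 remainder 23; since the remainder is 23, round up to i = 3. First occurrence in the window: #4 on 7 September 2036 (3×28 = 84 days in).
14 September 2037 is 456 days after the start; 456 ÷ 28 = 16 remainder 8. Last occurrence in the window: #17 on 6 September 2037.
Occurrences #4 through #17: 14 in total.

14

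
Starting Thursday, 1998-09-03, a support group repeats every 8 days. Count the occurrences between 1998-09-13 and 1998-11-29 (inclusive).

9

Occurrences land 8·i days after 1998-09-03 for i = 0, 1, 2, …
1998-09-13 is 10 days after the start; 10 ÷ 8 = 1 remainder 2; since the remainder is 2, round up to i = 2. First occurrence in the window: #3 on 1998-09-19 (2×8 = 16 days in).
1998-11-29 is 87 days after the start; 87 ÷ 8 = 10 remainder 7. Last occurrence in the window: #11 on 1998-11-22.
Occurrences #3 through #11: 9 in total.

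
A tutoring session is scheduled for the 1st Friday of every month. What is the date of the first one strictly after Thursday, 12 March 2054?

March 2054 starts on a Sunday, so its 1st Friday is 6 March 2054 (5 days in).
That is not after 12 March 2054, so look at April 2054.
April 2054 starts on a Wednesday, so its 1st Friday is 3 April 2054 (2 days in).

3 April 2054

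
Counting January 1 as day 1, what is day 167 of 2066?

January has 31 days (167 − 31 = 136 remain).
February has 28 days (136 − 28 = 108 remain).
March has 31 days (108 − 31 = 77 remain).
April has 30 days (77 − 30 = 47 remain).
May has 31 days (47 − 31 = 16 remain).
16 into June → June 16.

June 16, 2066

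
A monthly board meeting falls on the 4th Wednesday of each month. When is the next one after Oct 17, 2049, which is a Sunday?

Oct 2049 starts on a Friday; its first Wednesday is the 6th, so the 4th Wednesday is the 27th — Oct 27, 2049.
Oct 27, 2049 is after Oct 17, 2049, so that is the next one.

Oct 27, 2049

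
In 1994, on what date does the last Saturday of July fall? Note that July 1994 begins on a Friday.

30 July 1994

July 1994 begins on a Friday, so the first Saturday is July 2 (1 day later).
July 1994 has 31 days. Adding weeks: 2, 9, 16, 23, 30 — the last one ≤ 31 is the 30th.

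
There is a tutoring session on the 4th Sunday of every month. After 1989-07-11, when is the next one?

1989-07-23

July 1989 starts on a Saturday; its first Sunday is the 2nd, so the 4th Sunday is the 23rd — 1989-07-23.
1989-07-23 is after 1989-07-11, so that is the next one.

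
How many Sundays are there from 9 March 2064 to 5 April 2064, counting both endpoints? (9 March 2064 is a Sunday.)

9 March 2064 is a Sunday; the first Sunday on or after it is 9 March 2064.
From 9 March 2064 to 5 April 2064: 22 + 5 = 27 days (rest of March, April).
27 ÷ 7 = 3 full weeks with remainder 6, so 3 more Sundays after the first → 4.

4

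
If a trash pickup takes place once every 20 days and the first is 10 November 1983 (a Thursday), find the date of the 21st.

14 December 1984

The 21st occurrence is 20 intervals after the first: 20 × 20 = 400 days after 10 November 1983.
November has 30 days — 20 days to the end of November leaves 380.
December has 31 days (349 left).
January has 31 days (318 left).
February has 29 days (289 left).
March has 31 days (258 left).
April has 30 days (228 left).
May has 31 days (197 left).
June has 30 days (167 left).
July has 31 days (136 left).
August has 31 days (105 left).
September has 30 days (75 left).
October has 31 days (44 left).
November has 30 days (14 left).
14 days into December → 14 December 1984.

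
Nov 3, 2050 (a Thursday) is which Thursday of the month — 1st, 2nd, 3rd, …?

Day 3 falls in week ⌈3/7⌉ of the month.
Days 1–7 hold the 1st Thursday, 8–14 the 2nd, 15–21 the 3rd, 22–28 the 4th, 29–31 the 5th.
3 is in the range for the 1st.

1st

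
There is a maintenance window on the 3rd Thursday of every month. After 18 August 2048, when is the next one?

August 2048 starts on a Saturday; its first Thursday is the 6th, so the 3rd Thursday is the 20th — 20 August 2048.
20 August 2048 is after 18 August 2048, so that is the next one.

20 August 2048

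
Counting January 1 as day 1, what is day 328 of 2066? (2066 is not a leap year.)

2066-11-24

January has 31 days (328 − 31 = 297 remain).
February has 28 days (297 − 28 = 269 remain).
March has 31 days (269 − 31 = 238 remain).
April has 30 days (238 − 30 = 208 remain).
May has 31 days (208 − 31 = 177 remain).
June has 30 days (177 − 30 = 147 remain).
July has 31 days (147 − 31 = 116 remain).
August has 31 days (116 − 31 = 85 remain).
September has 30 days (85 − 30 = 55 remain).
October has 31 days (55 − 31 = 24 remain).
24 into November → November 24.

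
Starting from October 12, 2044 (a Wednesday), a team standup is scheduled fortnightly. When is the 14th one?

The 14th occurrence is 13 intervals after the first: 13 × 14 = 182 days after October 12, 2044.
October has 31 days — 19 days to the end of October leaves 163.
November has 30 days (133 left).
December has 31 days (102 left).
January has 31 days (71 left).
February has 28 days (43 left).
March has 31 days (12 left).
12 days into April → April 12, 2045.

April 12, 2045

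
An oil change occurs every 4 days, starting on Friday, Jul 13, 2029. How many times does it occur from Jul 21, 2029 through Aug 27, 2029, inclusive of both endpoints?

Occurrences land 4·i days after Jul 13, 2029 for i = 0, 1, 2, …
Jul 21, 2029 is 8 days after the start; 8 ÷ 4 = 2 remainder 0. First occurrence in the window: #3 on Jul 21, 2029 (2×4 = 8 days in).
Aug 27, 2029 is 45 days after the start; 45 ÷ 4 = 11 remainder 1. Last occurrence in the window: #12 on Aug 26, 2029.
Occurrences #3 through #12: 10 in total.

10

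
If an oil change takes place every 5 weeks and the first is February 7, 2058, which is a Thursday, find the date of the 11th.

January 23, 2059

The 11th occurrence is 10 intervals after the first: 10 × 35 = 350 days after February 7, 2058.
February has 28 days — 21 days to the end of February leaves 329.
March has 31 days (298 left).
April has 30 days (268 left).
May has 31 days (237 left).
June has 30 days (207 left).
July has 31 days (176 left).
August has 31 days (145 left).
September has 30 days (115 left).
October has 31 days (84 left).
November has 30 days (54 left).
December has 31 days (23 left).
23 days into January → January 23, 2059.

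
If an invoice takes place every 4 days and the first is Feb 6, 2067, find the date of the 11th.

Mar 18, 2067

The 11th occurrence is 10 intervals after the first: 10 × 4 = 40 days after Feb 6, 2067.
Feb has 28 days — 22 days to the end of Feb leaves 18.
18 days into Mar → Mar 18, 2067.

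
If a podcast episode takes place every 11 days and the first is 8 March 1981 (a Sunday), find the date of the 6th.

The 6th occurrence is 5 intervals after the first: 5 × 11 = 55 days after 8 March 1981.
March has 31 days — 23 days to the end of March leaves 32.
April has 30 days (2 left).
2 days into May → 2 May 1981.

2 May 1981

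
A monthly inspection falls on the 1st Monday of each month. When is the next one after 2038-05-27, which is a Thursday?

May 2038 starts on a Saturday, so its 1st Monday is 2038-05-03 (2 days in).
That is not after 2038-05-27, so look at June 2038.
June 2038 starts on a Tuesday, so its 1st Monday is 2038-06-07 (6 days in).

2038-06-07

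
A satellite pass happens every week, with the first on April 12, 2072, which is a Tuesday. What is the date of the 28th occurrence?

The 28th occurrence is 27 intervals after the first: 27 × 7 = 189 days after April 12, 2072.
April has 30 days — 18 days to the end of April leaves 171.
May has 31 days (140 left).
June has 30 days (110 left).
July has 31 days (79 left).
August has 31 days (48 left).
September has 30 days (18 left).
18 days into October → October 18, 2072.

October 18, 2072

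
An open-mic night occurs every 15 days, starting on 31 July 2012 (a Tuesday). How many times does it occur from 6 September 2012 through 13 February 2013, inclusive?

11

Occurrences land 15·i days after 31 July 2012 for i = 0, 1, 2, …
6 September 2012 is 37 days after the start; 37 ÷ 15 = 2 remainder 7; since the remainder is 7, round up to i = 3. First occurrence in the window: #4 on 14 September 2012 (3×15 = 45 days in).
13 February 2013 is 197 days after the start; 197 ÷ 15 = 13 remainder 2. Last occurrence in the window: #14 on 11 February 2013.
Occurrences #4 through #14: 11 in total.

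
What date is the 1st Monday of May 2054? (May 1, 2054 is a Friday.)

May 2054 begins on a Friday, so the first Monday is May 4 (3 days later).

May 4, 2054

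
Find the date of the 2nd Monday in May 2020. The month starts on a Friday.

11 May 2020

May 2020 begins on a Friday, so the first Monday is May 4 (3 days later).
The 2nd Monday is 1 weeks later: 4 + 7 = 11.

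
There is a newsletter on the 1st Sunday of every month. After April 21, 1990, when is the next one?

April 1990 starts on a Sunday, so its 1st Sunday is April 1, 1990.
That is not after April 21, 1990, so look at May 1990.
May 1990 starts on a Tuesday, so its 1st Sunday is May 6, 1990 (5 days in).

May 6, 1990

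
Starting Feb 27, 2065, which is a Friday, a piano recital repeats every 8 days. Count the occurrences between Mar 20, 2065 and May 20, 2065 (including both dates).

Occurrences land 8·i days after Feb 27, 2065 for i = 0, 1, 2, …
Mar 20, 2065 is 21 days after the start; 21 ÷ 8 = 2 remainder 5; since the remainder is 5, round up to i = 3. First occurrence in the window: #4 on Mar 23, 2065 (3×8 = 24 days in).
May 20, 2065 is 82 days after the start; 82 ÷ 8 = 10 remainder 2. Last occurrence in the window: #11 on May 18, 2065.
Occurrences #4 through #11: 8 in total.

8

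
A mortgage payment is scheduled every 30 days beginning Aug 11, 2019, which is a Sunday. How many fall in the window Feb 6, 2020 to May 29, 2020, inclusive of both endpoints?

4

Occurrences land 30·i days after Aug 11, 2019 for i = 0, 1, 2, …
Feb 6, 2020 is 179 days after the start; 179 ÷ 30 = 5 remainder 29; since the remainder is 29, round up to i = 6. First occurrence in the window: #7 on Feb 7, 2020 (6×30 = 180 days in).
May 29, 2020 is 292 days after the start; 292 ÷ 30 = 9 remainder 22. Last occurrence in the window: #10 on May 7, 2020.
Occurrences #7 through #10: 4 in total.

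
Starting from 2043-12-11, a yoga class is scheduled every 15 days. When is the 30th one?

2045-02-18

The 30th occurrence is 29 intervals after the first: 29 × 15 = 435 days after 2043-12-11.
December has 31 days — 20 days to the end of December leaves 415.
2044 has 366 days (49 left).
January has 31 days (18 left).
18 days into February → 2045-02-18.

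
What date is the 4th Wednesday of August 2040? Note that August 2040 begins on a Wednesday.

August 2040 begins on a Wednesday, so the first Wednesday is August 1.
The 4th Wednesday is 3 weeks later: 1 + 21 = 22.

August 22, 2040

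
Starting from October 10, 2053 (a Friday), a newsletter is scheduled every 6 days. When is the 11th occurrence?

The 11th occurrence is 10 intervals after the first: 10 × 6 = 60 days after October 10, 2053.
October has 31 days — 21 days to the end of October leaves 39.
November has 30 days (9 left).
9 days into December → December 9, 2053.

December 9, 2053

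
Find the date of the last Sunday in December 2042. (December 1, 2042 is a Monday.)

2042-12-28

December 2042 begins on a Monday, so the first Sunday is December 7 (6 days later).
December 2042 has 31 days. Adding weeks: 7, 14, 21, 28 — the last one ≤ 31 is the 28th.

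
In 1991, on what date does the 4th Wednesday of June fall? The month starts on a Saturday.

June 1991 begins on a Saturday, so the first Wednesday is June 5 (4 days later).
The 4th Wednesday is 3 weeks later: 5 + 21 = 26.

26 June 1991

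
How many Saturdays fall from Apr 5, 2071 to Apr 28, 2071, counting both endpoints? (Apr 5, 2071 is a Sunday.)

Apr 5, 2071 is a Sunday; the first Saturday on or after it is Apr 11, 2071 (6 days later).
From Apr 11, 2071 to Apr 28, 2071 is 28 − 11 = 17 days.
17 ÷ 7 = 2 full weeks with remainder 3, so 2 more Saturdays after the first → 3.

3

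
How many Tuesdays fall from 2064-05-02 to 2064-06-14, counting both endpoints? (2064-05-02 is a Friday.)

6

2064-05-02 is a Friday; the first Tuesday on or after it is 2064-05-06 (4 days later).
From 2064-05-06 to 2064-06-14: 25 + 14 = 39 days (rest of May, June).
39 ÷ 7 = 5 full weeks with remainder 4, so 5 more Tuesdays after the first → 6.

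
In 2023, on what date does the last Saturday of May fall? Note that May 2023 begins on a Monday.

May 2023 begins on a Monday, so the first Saturday is May 6 (5 days later).
May 2023 has 31 days. Adding weeks: 6, 13, 20, 27 — the last one ≤ 31 is the 27th.

2023-05-27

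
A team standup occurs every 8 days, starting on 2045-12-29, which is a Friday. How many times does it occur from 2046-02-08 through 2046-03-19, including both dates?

5

Occurrences land 8·i days after 2045-12-29 for i = 0, 1, 2, …
2046-02-08 is 41 days after the start; 41 ÷ 8 = 5 remainder 1; since the remainder is 1, round up to i = 6. First occurrence in the window: #7 on 2046-02-15 (6×8 = 48 days in).
2046-03-19 is 80 days after the start; 80 ÷ 8 = 10 remainder 0. Last occurrence in the window: #11 on 2046-03-19.
Occurrences #7 through #11: 5 in total.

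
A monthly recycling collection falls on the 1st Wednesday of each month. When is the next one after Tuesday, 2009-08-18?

August 2009 starts on a Saturday, so its 1st Wednesday is 2009-08-05 (4 days in).
That is not after 2009-08-18, so look at September 2009.
September 2009 starts on a Tuesday, so its 1st Wednesday is 2009-09-02 (1 day in).

2009-09-02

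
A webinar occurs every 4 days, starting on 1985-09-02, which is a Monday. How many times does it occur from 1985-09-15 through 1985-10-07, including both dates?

Occurrences land 4·i days after 1985-09-02 for i = 0, 1, 2, …
1985-09-15 is 13 days after the start; 13 ÷ 4 = 3 remainder 1; since the remainder is 1, round up to i = 4. First occurrence in the window: #5 on 1985-09-18 (4×4 = 16 days in).
1985-10-07 is 35 days after the start; 35 ÷ 4 = 8 remainder 3. Last occurrence in the window: #9 on 1985-10-04.
Occurrences #5 through #9: 5 in total.

5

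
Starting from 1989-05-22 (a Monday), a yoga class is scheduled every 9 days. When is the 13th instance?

The 13th occurrence is 12 intervals after the first: 12 × 9 = 108 days after 1989-05-22.
May has 31 days — 9 days to the end of May leaves 99.
June has 30 days (69 left).
July has 31 days (38 left).
August has 31 days (7 left).
7 days into September → 1989-09-07.

1989-09-07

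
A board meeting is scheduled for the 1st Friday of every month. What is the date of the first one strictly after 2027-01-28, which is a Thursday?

January 2027 starts on a Friday, so its 1st Friday is 2027-01-01.
That is not after 2027-01-28, so look at February 2027.
February 2027 starts on a Monday, so its 1st Friday is 2027-02-05 (4 days in).

2027-02-05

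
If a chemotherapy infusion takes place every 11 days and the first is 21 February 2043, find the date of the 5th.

6 April 2043

The 5th occurrence is 4 intervals after the first: 4 × 11 = 44 days after 21 February 2043.
February has 28 days — 7 days to the end of February leaves 37.
March has 31 days (6 left).
6 days into April → 6 April 2043.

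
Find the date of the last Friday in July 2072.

July 2072 begins on a Friday, so the first Friday is July 1.
July 2072 has 31 days. Adding weeks: 1, 8, 15, 22, 29 — the last one ≤ 31 is the 29th.

2072-07-29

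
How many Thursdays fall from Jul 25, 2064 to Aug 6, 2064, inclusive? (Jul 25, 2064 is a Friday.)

Jul 25, 2064 is a Friday; the first Thursday on or after it is Jul 31, 2064 (6 days later).
From Jul 31, 2064 to Aug 6, 2064: 0 + 6 = 6 days (rest of Jul, Aug).
6 ÷ 7 = 0 full weeks with remainder 6, so 0 more Thursdays after the first → 1.

1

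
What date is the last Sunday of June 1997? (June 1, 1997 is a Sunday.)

June 1997 begins on a Sunday, so the first Sunday is June 1.
June 1997 has 30 days. Adding weeks: 1, 8, 15, 22, 29 — the last one ≤ 30 is the 29th.

29 June 1997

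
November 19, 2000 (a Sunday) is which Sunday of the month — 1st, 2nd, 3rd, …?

Day 19 falls in week ⌈19/7⌉ of the month.
Days 1–7 hold the 1st Sunday, 8–14 the 2nd, 15–21 the 3rd, 22–28 the 4th, 29–31 the 5th.
19 is in the range for the 3rd.

3rd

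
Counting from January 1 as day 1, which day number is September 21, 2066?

264

Days in months before September: 31 + 28 + 31 + 30 + 31 + 30 + 31 + 31 = 243.
Plus 21 days into September → day 264.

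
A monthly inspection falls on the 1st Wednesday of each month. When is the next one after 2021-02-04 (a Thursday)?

February 2021 starts on a Monday, so its 1st Wednesday is 2021-02-03 (2 days in).
That is not after 2021-02-04, so look at March 2021.
March 2021 starts on a Monday, so its 1st Wednesday is 2021-03-03 (2 days in).

2021-03-03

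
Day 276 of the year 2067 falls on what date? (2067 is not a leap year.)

2067-10-03

January has 31 days (276 − 31 = 245 remain).
February has 28 days (245 − 28 = 217 remain).
March has 31 days (217 − 31 = 186 remain).
April has 30 days (186 − 30 = 156 remain).
May has 31 days (156 − 31 = 125 remain).
June has 30 days (125 − 30 = 95 remain).
July has 31 days (95 − 31 = 64 remain).
August has 31 days (64 − 31 = 33 remain).
September has 30 days (33 − 30 = 3 remain).
3 into October → October 3.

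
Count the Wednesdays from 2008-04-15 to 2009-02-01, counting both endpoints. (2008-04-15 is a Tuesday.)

42

2008-04-15 is a Tuesday; the first Wednesday on or after it is 2008-04-16 (1 day later).
From 2008-04-16 to 2009-02-01: 14 + 31 + 30 + 31 + 31 + 30 + 31 + 30 + 31 + 31 + 1 = 291 days (rest of April, May, June, July, August, September, October, November, December, January, February).
291 ÷ 7 = 41 full weeks with remainder 4, so 41 more Wednesdays after the first → 42.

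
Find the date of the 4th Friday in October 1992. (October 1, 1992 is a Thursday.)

October 1992 begins on a Thursday, so the first Friday is October 2 (1 day later).
The 4th Friday is 3 weeks later: 2 + 21 = 23.

1992-10-23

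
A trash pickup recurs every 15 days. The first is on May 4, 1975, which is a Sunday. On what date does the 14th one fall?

The 14th occurrence is 13 intervals after the first: 13 × 15 = 195 days after May 4, 1975.
May has 31 days — 27 days to the end of May leaves 168.
Jun has 30 days (138 left).
Jul has 31 days (107 left).
Aug has 31 days (76 left).
Sep has 30 days (46 left).
Oct has 31 days (15 left).
15 days into Nov → Nov 15, 1975.

Nov 15, 1975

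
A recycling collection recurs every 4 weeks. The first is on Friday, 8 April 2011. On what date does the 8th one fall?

The 8th occurrence is 7 intervals after the first: 7 × 28 = 196 days after 8 April 2011.
April has 30 days — 22 days to the end of April leaves 174.
May has 31 days (143 left).
June has 30 days (113 left).
July has 31 days (82 left).
August has 31 days (51 left).
September has 30 days (21 left).
21 days into October → 21 October 2011.

21 October 2011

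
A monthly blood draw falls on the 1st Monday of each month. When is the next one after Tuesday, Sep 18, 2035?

Sep 2035 starts on a Saturday, so its 1st Monday is Sep 3, 2035 (2 days in).
That is not after Sep 18, 2035, so look at Oct 2035.
Oct 2035 starts on a Monday, so its 1st Monday is Oct 1, 2035.

Oct 1, 2035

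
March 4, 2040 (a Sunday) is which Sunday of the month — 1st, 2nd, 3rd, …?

1st

Day 4 falls in week ⌈4/7⌉ of the month.
Days 1–7 hold the 1st Sunday, 8–14 the 2nd, 15–21 the 3rd, 22–28 the 4th, 29–31 the 5th.
4 is in the range for the 1st.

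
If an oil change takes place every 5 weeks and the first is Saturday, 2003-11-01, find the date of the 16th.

The 16th occurrence is 15 intervals after the first: 15 × 35 = 525 days after 2003-11-01.
November has 30 days — 29 days to the end of November leaves 496.
From end of November to end of 2003 is 31 days (465 left).
2004 has 366 days (99 left).
January has 31 days (68 left).
February has 28 days (40 left).
March has 31 days (9 left).
9 days into April → 2005-04-09.

2005-04-09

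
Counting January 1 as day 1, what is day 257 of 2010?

September 14, 2010

January has 31 days (257 − 31 = 226 remain).
February has 28 days (226 − 28 = 198 remain).
March has 31 days (198 − 31 = 167 remain).
April has 30 days (167 − 30 = 137 remain).
May has 31 days (137 − 31 = 106 remain).
June has 30 days (106 − 30 = 76 remain).
July has 31 days (76 − 31 = 45 remain).
August has 31 days (45 − 31 = 14 remain).
14 into September → September 14.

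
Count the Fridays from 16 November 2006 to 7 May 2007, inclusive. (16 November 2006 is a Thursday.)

16 November 2006 is a Thursday; the first Friday on or after it is 17 November 2006 (1 day later).
From 17 November 2006 to 7 May 2007: 13 + 31 + 31 + 28 + 31 + 30 + 7 = 171 days (rest of November, December, January, February, March, April, May).
171 ÷ 7 = 24 full weeks with remainder 3, so 24 more Fridays after the first → 25.

25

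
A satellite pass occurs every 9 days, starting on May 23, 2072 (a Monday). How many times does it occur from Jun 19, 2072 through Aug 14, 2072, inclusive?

7

Occurrences land 9·i days after May 23, 2072 for i = 0, 1, 2, …
Jun 19, 2072 is 27 days after the start; 27 ÷ 9 = 3 remainder 0. First occurrence in the window: #4 on Jun 19, 2072 (3×9 = 27 days in).
Aug 14, 2072 is 83 days after the start; 83 ÷ 9 = 9 remainder 2. Last occurrence in the window: #10 on Aug 12, 2072.
Occurrences #4 through #10: 7 in total.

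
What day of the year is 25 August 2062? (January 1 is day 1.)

Days in months before August: 31 + 28 + 31 + 30 + 31 + 30 + 31 = 212.
Plus 25 days into August → day 237.

237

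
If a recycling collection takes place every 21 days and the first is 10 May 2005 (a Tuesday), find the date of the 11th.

The 11th occurrence is 10 intervals after the first: 10 × 21 = 210 days after 10 May 2005.
May has 31 days — 21 days to the end of May leaves 189.
June has 30 days (159 left).
July has 31 days (128 left).
August has 31 days (97 left).
September has 30 days (67 left).
October has 31 days (36 left).
November has 30 days (6 left).
6 days into December → 6 December 2005.

6 December 2005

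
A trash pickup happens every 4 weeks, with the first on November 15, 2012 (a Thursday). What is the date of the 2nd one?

The 2nd occurrence is 1 interval after the first: 1 × 28 = 28 days after November 15, 2012.
November has 30 days — 15 days to the end of November leaves 13.
13 days into December → December 13, 2012.

December 13, 2012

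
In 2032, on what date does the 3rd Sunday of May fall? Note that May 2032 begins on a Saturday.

May 2032 begins on a Saturday, so the first Sunday is May 2 (1 day later).
The 3rd Sunday is 2 weeks later: 2 + 14 = 16.

16 May 2032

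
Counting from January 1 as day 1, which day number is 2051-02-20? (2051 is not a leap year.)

Days in months before February: 31 = 31.
Plus 20 days into February → day 51.

51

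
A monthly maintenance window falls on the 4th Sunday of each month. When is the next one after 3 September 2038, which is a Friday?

26 September 2038

September 2038 starts on a Wednesday; its first Sunday is the 5th, so the 4th Sunday is the 26th — 26 September 2038.
26 September 2038 is after 3 September 2038, so that is the next one.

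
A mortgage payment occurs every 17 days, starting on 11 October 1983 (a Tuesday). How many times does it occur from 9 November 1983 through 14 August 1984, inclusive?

17

Occurrences land 17·i days after 11 October 1983 for i = 0, 1, 2, …
9 November 1983 is 29 days after the start; 29 ÷ 17 = 1 remainder 12; since the remainder is 12, round up to i = 2. First occurrence in the window: #3 on 14 November 1983 (2×17 = 34 days in).
14 August 1984 is 308 days after the start; 308 ÷ 17 = 18 remainder 2. Last occurrence in the window: #19 on 12 August 1984.
Occurrences #3 through #19: 17 in total.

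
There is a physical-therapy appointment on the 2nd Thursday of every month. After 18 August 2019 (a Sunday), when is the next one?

12 September 2019

August 2019 starts on a Thursday; its first Thursday is the 1st, so the 2nd Thursday is the 8th — 8 August 2019.
That is not after 18 August 2019, so look at September 2019.
September 2019 starts on a Sunday; its first Thursday is the 5th, so the 2nd Thursday is the 12th — 12 September 2019.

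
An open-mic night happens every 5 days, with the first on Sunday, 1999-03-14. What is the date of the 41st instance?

1999-09-30

The 41st occurrence is 40 intervals after the first: 40 × 5 = 200 days after 1999-03-14.
March has 31 days — 17 days to the end of March leaves 183.
April has 30 days (153 left).
May has 31 days (122 left).
June has 30 days (92 left).
July has 31 days (61 left).
August has 31 days (30 left).
30 days into September → 1999-09-30.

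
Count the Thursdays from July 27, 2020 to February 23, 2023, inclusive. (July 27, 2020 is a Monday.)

135

July 27, 2020 is a Monday; the first Thursday on or after it is July 30, 2020 (3 days later).
From July 30, 2020 to February 23, 2023: 154 + 365 + 365 + 54 = 938 days (rest of 2020, 2021, 2022, to February 23, 2023 in 2023).
938 ÷ 7 = 134 full weeks with remainder 0, so 134 more Thursdays after the first → 135.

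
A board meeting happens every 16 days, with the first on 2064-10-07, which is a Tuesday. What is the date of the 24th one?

2065-10-10

The 24th occurrence is 23 intervals after the first: 23 × 16 = 368 days after 2064-10-07.
October has 31 days — 24 days to the end of October leaves 344.
November has 30 days (314 left).
December has 31 days (283 left).
January has 31 days (252 left).
February has 28 days (224 left).
March has 31 days (193 left).
April has 30 days (163 left).
May has 31 days (132 left).
June has 30 days (102 left).
July has 31 days (71 left).
August has 31 days (40 left).
September has 30 days (10 left).
10 days into October → 2065-10-10.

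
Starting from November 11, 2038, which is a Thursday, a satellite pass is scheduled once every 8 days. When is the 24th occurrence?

The 24th occurrence is 23 intervals after the first: 23 × 8 = 184 days after November 11, 2038.
November has 30 days — 19 days to the end of November leaves 165.
December has 31 days (134 left).
January has 31 days (103 left).
February has 28 days (75 left).
March has 31 days (44 left).
April has 30 days (14 left).
14 days into May → May 14, 2039.

May 14, 2039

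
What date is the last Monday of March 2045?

The first Monday of March 2045 is March 6.
March 2045 has 31 days. Adding weeks: 6, 13, 20, 27 — the last one ≤ 31 is the 27th.

27 March 2045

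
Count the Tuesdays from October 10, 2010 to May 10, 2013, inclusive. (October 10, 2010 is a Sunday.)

October 10, 2010 is a Sunday; the first Tuesday on or after it is October 12, 2010 (2 days later).
From October 12, 2010 to May 10, 2013: 80 + 365 + 366 + 130 = 941 days (rest of 2010, 2011, 2012, to May 10, 2013 in 2013).
941 ÷ 7 = 134 full weeks with remainder 3, so 134 more Tuesdays after the first → 135.

135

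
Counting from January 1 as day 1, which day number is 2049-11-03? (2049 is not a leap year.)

307

Days in months before November: 31 + 28 + 31 + 30 + 31 + 30 + 31 + 31 + 30 + 31 = 304.
Plus 3 days into November → day 307.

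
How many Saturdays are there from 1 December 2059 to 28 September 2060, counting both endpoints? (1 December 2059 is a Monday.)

1 December 2059 is a Monday; the first Saturday on or after it is 6 December 2059 (5 days later).
From 6 December 2059 to 28 September 2060: 25 + 31 + 29 + 31 + 30 + 31 + 30 + 31 + 31 + 28 = 297 days (rest of December, January, February, March, April, May, June, July, August, September).
297 ÷ 7 = 42 full weeks with remainder 3, so 42 more Saturdays after the first → 43.

43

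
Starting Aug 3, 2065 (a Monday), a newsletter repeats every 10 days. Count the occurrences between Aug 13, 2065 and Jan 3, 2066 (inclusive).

Occurrences land 10·i days after Aug 3, 2065 for i = 0, 1, 2, …
Aug 13, 2065 is 10 days after the start; 10 ÷ 10 = 1 remainder 0. First occurrence in the window: #2 on Aug 13, 2065 (1×10 = 10 days in).
Jan 3, 2066 is 153 days after the start; 153 ÷ 10 = 15 remainder 3. Last occurrence in the window: #16 on Dec 31, 2065.
Occurrences #2 through #16: 15 in total.

15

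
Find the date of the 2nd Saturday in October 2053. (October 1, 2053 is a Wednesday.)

October 2053 begins on a Wednesday, so the first Saturday is October 4 (3 days later).
The 2nd Saturday is 1 weeks later: 4 + 7 = 11.

October 11, 2053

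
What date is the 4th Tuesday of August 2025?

26 August 2025

August 2025 begins on a Friday, so the first Tuesday is August 5 (4 days later).
The 4th Tuesday is 3 weeks later: 5 + 21 = 26.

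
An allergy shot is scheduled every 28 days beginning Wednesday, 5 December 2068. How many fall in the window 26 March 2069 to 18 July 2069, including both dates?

Occurrences land 28·i days after 5 December 2068 for i = 0, 1, 2, …
26 March 2069 is 111 days after the start; 111 ÷ 28 = 3 remainder 27; since the remainder is 27, round up to i = 4. First occurrence in the window: #5 on 27 March 2069 (4×28 = 112 days in).
18 July 2069 is 225 days after the start; 225 ÷ 28 = 8 remainder 1. Last occurrence in the window: #9 on 17 July 2069.
Occurrences #5 through #9: 5 in total.

5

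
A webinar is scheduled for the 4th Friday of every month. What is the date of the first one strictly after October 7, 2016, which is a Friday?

October 2016 starts on a Saturday; its first Friday is the 7th, so the 4th Friday is the 28th — October 28, 2016.
October 28, 2016 is after October 7, 2016, so that is the next one.

October 28, 2016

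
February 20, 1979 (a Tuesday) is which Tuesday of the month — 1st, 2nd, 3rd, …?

Day 20 falls in week ⌈20/7⌉ of the month.
Days 1–7 hold the 1st Tuesday, 8–14 the 2nd, 15–21 the 3rd, 22–28 the 4th, 29–31 the 5th.
20 is in the range for the 3rd.

3rd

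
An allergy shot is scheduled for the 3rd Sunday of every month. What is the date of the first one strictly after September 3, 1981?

September 1981 starts on a Tuesday; its first Sunday is the 6th, so the 3rd Sunday is the 20th — September 20, 1981.
September 20, 1981 is after September 3, 1981, so that is the next one.

September 20, 1981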